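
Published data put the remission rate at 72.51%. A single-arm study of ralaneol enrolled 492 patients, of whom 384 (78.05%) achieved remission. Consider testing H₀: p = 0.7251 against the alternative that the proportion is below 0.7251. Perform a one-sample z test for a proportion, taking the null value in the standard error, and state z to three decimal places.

z = 2.752

p̂ = 384/492 = 0.78049.
Under H₀, SE = √(0.7251·0.2749/492) = √(0.000405142) = 0.02013.
z = (0.78049 − 0.7251)/0.02013 = 0.05539/0.02013 = 2.752.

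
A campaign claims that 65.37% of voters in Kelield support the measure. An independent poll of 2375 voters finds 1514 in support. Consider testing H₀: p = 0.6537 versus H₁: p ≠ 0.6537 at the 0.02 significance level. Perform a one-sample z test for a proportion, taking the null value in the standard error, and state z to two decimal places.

p̂ = 1514/2375 ≈ 0.63747.
Under H₀, SE = √(0.6537·0.3463/2375) = √(9.53163e-05) = 0.00976.
z = (0.63747 − 0.6537)/0.00976 = -0.01623/0.00976 = -1.66.
p-value = 2·P(Z > 1.662) ≈ 0.0965; since p > α = 0.02, fail to reject H₀.

z = -1.66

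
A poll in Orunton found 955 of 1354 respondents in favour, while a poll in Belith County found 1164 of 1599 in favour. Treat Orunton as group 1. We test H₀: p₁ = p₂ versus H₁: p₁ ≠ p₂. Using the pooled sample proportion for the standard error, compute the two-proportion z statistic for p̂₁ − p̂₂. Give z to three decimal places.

p̂₁ = 955/1354 = 0.705318, p̂₂ = 1164/1599 = 0.727955.
Pooled p̂ = (955+1164)/(1354+1599) = 2119/2953 = 0.717575.
SE = √(p̂(1−p̂)(1/n₁+1/n₂)) = √(0.717575·0.282425·0.00136394) = √(0.000276418) = 0.016626.
z = (0.705318 − 0.727955)/0.016626 = -0.022637/0.016626 = -1.362.
Two-sided p-value ≈ 2·Φ(−1.362) = 0.1733.

z = -1.362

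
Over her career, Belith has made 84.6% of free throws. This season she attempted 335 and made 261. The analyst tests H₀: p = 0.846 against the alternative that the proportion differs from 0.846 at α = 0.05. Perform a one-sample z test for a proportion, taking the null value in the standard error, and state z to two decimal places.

p̂ = 261/335 = 0.77910.
SE = √(p₀(1−p₀)/n) = √(0.13028/335) = 0.01972.
z = (0.77910 − 0.846)/0.01972 = -0.06690/0.01972 = -3.39.
p-value = 2·P(Z > 3.392) ≈ 0.0007; since p < α = 0.05, reject H₀.

z = -3.39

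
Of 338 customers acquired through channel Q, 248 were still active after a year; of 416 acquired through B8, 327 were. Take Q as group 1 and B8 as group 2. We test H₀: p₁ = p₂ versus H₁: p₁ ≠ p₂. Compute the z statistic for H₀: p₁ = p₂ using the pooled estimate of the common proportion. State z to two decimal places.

p̂₁ = 248/338 ≈ 0.7337, p̂₂ = 327/416 ≈ 0.7861.
Pooled p̂ = (248+327)/(338+416) = 575/754 = 0.7626.
SE = √(p̂(1−p̂)(1/n₁+1/n₂)) = √(0.7626·0.2374·0.00536243) = √(0.000970822) = 0.0312.
z = (0.7337 − 0.7861)/0.0312 = -0.0524/0.0312 = -1.68.

z = -1.68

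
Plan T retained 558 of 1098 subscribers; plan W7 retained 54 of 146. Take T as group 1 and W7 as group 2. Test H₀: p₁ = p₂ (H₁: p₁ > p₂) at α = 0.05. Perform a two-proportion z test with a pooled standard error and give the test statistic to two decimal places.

z = 3.14

p̂₁ = 558/1098 ≈ 0.5082, p̂₂ = 54/146 ≈ 0.3699.
Pooled p̂ = (558+54)/(1098+146) = 612/1244 = 0.4920.
SE = √(0.249935 × 0.00776006) = 0.0440.
z = (0.5082 − 0.3699)/0.0440 = 0.1383/0.0440 = 3.14.
p-value = P(Z > 3.141) ≈ 0.0008; since p < α = 0.05, reject H₀.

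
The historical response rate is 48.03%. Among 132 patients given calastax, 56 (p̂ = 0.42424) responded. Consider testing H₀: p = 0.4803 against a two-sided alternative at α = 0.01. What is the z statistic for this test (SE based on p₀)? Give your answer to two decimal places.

p̂ = 56/132 = 0.4242.
Under H₀, SE = √(0.4803·0.5197/132) = √(0.001891) = 0.0435.
z = (0.4242 − 0.4803)/0.0435 = -0.0561/0.0435 = -1.29.
p-value = 2·P(Z > 1.289) ≈ 0.1974; since p > α = 0.01, fail to reject H₀.

z = -1.29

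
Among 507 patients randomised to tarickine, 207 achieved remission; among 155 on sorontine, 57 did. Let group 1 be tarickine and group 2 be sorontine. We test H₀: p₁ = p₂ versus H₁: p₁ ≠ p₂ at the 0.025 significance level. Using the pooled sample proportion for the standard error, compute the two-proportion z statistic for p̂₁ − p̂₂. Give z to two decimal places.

z = 0.90

p̂₁ = 207/507 = 0.4083, p̂₂ = 57/155 = 0.3677.
Pooled p̂ = (207+57)/(507+155) = 264/662 = 0.3988.
SE = √(p̂(1−p̂)(1/n₁+1/n₂)) = √(0.3988·0.6012·0.008424) = √(0.00201971) = 0.0449.
z = (0.4083 − 0.3677)/0.0449 = 0.0406/0.0449 = 0.90.
p-value = 2·P(Z > 0.902) ≈ 0.3670. With α = 0.025, fail to reject H₀.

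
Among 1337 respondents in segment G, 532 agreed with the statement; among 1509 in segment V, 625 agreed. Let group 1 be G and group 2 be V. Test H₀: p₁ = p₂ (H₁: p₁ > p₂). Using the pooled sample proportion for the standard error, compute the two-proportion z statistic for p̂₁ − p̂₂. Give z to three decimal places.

z = -0.882

p̂₁ = 532/1337 ≈ 0.39791, p̂₂ = 625/1509 ≈ 0.41418.
Pooled p̂ = (532+625)/(1337+1509) = 1157/2846 = 0.40654.
SE = √(0.241264 × 0.00141063) = 0.01845.
z = (0.39791 − 0.41418)/0.01845 = -0.01627/0.01845 = -0.882.
p-value = P(Z > -0.882) ≈ 0.8112.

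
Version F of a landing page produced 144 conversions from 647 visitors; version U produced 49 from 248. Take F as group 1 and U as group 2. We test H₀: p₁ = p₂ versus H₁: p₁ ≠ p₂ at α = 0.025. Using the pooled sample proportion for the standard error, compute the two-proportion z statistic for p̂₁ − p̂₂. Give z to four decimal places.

p̂₁ = 144/647 = 0.222566, p̂₂ = 49/248 = 0.197581.
Pooled p̂ = (144+49)/(647+248) = 193/895 = 0.215642.
SE = √(0.169141 × 0.00557785) = 0.030716.
z = (0.222566 − 0.197581)/0.030716 = 0.024985/0.030716 = 0.8134.
p-value = 2·P(Z > 0.813) ≈ 0.4160, so at α = 0.025 we fail to reject H₀.

z = 0.8134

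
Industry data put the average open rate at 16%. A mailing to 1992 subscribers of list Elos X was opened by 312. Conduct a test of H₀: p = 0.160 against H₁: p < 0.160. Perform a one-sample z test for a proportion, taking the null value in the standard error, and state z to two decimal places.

p̂ = 312/1992 ≈ 0.1566.
Standard error under H₀: √(0.16×0.84/1992) = 0.0082.
z = (0.1566 − 0.16)/0.0082 = -0.0034/0.0082 = -0.41.
p-value = P(Z < -0.411) ≈ 0.3406.

z = -0.41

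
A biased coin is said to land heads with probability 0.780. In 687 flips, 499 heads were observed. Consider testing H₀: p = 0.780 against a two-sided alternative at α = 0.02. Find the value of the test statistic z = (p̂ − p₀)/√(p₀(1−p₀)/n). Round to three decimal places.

p̂ = 499/687 = 0.726346.
Under H₀, SE = √(0.78·0.22/687) = √(0.000249782) = 0.015804.
z = (0.726346 − 0.78)/0.015804 = -0.053654/0.015804 = -3.395.
p-value = 2·P(Z > 3.395) ≈ 0.0007, so at α = 0.02 we reject H₀.

z = -3.395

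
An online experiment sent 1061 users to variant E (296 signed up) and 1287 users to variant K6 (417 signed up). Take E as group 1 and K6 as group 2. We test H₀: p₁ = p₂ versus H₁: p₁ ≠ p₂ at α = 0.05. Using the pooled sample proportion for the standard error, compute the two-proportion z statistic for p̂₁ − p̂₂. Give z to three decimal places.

z = -2.361

p̂₁ = 296/1061 ≈ 0.27898, p̂₂ = 417/1287 ≈ 0.32401.
Pooled p̂ = (296+417)/(1061+1287) = 713/2348 = 0.30366.
SE = √(p̂(1−p̂)(1/n₁+1/n₂)) = √(0.30366·0.69634·0.00171951) = √(0.000363593) = 0.01907.
z = (0.27898 − 0.32401)/0.01907 = -0.04503/0.01907 = -2.361.
Two-sided p-value ≈ 2·Φ(−2.361) = 0.0182; since p < α = 0.05, reject H₀.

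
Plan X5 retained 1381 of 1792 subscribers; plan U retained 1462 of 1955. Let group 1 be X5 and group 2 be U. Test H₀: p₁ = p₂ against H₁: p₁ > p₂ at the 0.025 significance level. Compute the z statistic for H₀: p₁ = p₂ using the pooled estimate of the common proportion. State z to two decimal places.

z = 1.63

p̂₁ = 1381/1792 ≈ 0.7706, p̂₂ = 1462/1955 ≈ 0.7478.
Pooled p̂ = (1381+1462)/(1792+1955) = 2843/3747 = 0.7587.
SE = √(0.183053 × 0.00106954) = 0.0140.
z = (0.7706 − 0.7478)/0.0140 = 0.0228/0.0140 = 1.63.
p-value = P(Z > 1.631) ≈ 0.0514; since p > α = 0.025, fail to reject H₀.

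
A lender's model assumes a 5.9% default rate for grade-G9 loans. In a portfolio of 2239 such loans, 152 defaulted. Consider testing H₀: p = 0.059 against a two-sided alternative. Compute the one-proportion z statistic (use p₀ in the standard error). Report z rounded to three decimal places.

p̂ = 152/2239 ≈ 0.06789.
Standard error under H₀: √(0.059×0.941/2239) = 0.00498.
z = (0.06789 − 0.059)/0.00498 = 0.00889/0.00498 = 1.785.
Two-sided p-value ≈ 2·Φ(−1.785) = 0.0743.

z = 1.785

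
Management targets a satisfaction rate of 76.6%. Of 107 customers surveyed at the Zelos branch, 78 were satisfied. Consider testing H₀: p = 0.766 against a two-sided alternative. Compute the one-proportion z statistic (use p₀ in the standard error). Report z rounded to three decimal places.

p̂ = 78/107 ≈ 0.72897.
Standard error under H₀: √(0.766×0.234/107) = 0.04093.
z = (0.72897 − 0.766)/0.04093 = -0.03703/0.04093 = -0.905.

z = -0.905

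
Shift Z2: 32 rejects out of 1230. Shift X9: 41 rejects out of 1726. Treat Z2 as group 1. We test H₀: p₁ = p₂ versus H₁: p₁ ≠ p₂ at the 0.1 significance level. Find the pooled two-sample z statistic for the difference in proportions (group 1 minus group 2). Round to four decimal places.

z = 0.3906

p̂₁ = 32/1230 ≈ 0.026016, p̂₂ = 41/1726 ≈ 0.023754.
Pooled p̂ = (32+41)/(1230+1726) = 73/2956 = 0.024696.
SE = √(p̂(1−p̂)(1/n₁+1/n₂)) = √(0.024696·0.975304·0.00139238) = √(3.35365e-05) = 0.005791.
z = (0.026016 − 0.023754)/0.005791 = 0.002262/0.005791 = 0.3906.
p-value = 2·P(Z > 0.391) ≈ 0.6961; since p > α = 0.1, fail to reject H₀.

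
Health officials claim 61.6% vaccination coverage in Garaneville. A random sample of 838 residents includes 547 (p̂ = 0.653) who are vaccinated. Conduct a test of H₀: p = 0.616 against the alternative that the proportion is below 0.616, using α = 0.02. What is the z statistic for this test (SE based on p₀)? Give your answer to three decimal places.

z = 2.187

p̂ = 547/838 = 0.65274.
Standard error under H₀: √(0.616×0.384/838) = 0.01680.
z = (0.65274 − 0.616)/0.01680 = 0.03674/0.01680 = 2.187.
p-value = P(Z < 2.187) ≈ 0.9856, so at α = 0.02 we fail to reject H₀.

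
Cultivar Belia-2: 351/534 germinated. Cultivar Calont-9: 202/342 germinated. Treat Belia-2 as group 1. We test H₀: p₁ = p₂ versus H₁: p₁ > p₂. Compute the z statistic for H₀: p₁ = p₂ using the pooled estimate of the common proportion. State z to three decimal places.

z = 1.995

p̂₁ = 351/534 = 0.65730, p̂₂ = 202/342 = 0.59064.
Pooled p̂ = (351+202)/(534+342) = 553/876 = 0.63128.
SE = √(p̂(1−p̂)(1/n₁+1/n₂)) = √(0.63128·0.36872·0.00479664) = √(0.00111649) = 0.03341.
z = (0.65730 − 0.59064)/0.03341 = 0.06666/0.03341 = 1.995.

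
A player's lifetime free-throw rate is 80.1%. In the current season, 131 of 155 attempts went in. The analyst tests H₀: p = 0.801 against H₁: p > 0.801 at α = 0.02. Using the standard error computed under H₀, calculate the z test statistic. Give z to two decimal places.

z = 1.38

p̂ = 131/155 ≈ 0.8452.
Standard error under H₀: √(0.801×0.199/155) = 0.0321.
z = (0.8452 − 0.801)/0.0321 = 0.0442/0.0321 = 1.38.
p-value = P(Z > 1.377) ≈ 0.0842; since p > α = 0.02, fail to reject H₀.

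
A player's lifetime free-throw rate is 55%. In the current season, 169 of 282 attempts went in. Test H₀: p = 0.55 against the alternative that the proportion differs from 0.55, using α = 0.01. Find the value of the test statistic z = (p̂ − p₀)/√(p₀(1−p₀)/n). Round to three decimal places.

z = 1.664

p̂ = 169/282 = 0.59929.
SE = √(p₀(1−p₀)/n) = √(0.2475/282) = 0.02963.
z = (0.59929 − 0.55)/0.02963 = 0.04929/0.02963 = 1.664.
p-value = 2·P(Z > 1.664) ≈ 0.0962; since p > α = 0.01, fail to reject H₀.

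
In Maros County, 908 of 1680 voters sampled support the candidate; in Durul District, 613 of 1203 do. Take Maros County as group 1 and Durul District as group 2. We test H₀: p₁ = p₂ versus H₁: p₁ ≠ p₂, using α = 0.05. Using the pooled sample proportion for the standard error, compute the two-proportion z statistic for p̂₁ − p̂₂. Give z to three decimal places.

p̂₁ = 908/1680 ≈ 0.540476, p̂₂ = 613/1203 ≈ 0.509559.
Pooled p̂ = (908+613)/(1680+1203) = 1521/2883 = 0.527575.
SE = √(0.24924 × 0.00142649) = 0.018856.
z = (0.540476 − 0.509559)/0.018856 = 0.030917/0.018856 = 1.640.
p-value = 2·P(Z > 1.640) ≈ 0.1011, so at α = 0.05 we fail to reject H₀.

z = 1.640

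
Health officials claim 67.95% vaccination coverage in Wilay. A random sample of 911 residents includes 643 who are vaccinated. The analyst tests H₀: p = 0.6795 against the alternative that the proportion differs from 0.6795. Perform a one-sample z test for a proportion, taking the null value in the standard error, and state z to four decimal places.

z = 1.7022

p̂ = 643/911 ≈ 0.705818.
SE = √(p₀(1−p₀)/n) = √(0.21778/911) = 0.015461.
z = (0.705818 − 0.6795)/0.015461 = 0.026318/0.015461 = 1.7022.
Two-sided p-value ≈ 2·Φ(−1.702) = 0.0887.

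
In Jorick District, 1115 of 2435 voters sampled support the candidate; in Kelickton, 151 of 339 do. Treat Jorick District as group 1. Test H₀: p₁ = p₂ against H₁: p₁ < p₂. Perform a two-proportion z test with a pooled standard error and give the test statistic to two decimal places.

z = 0.43

p̂₁ = 1115/2435 ≈ 0.4579, p̂₂ = 151/339 ≈ 0.4454.
Pooled p̂ = (1115+151)/(2435+339) = 1266/2774 = 0.4564.
SE = √(0.248097 × 0.00336053) = 0.0289.
z = (0.4579 − 0.4454)/0.0289 = 0.0125/0.0289 = 0.43.
p-value = P(Z < 0.432) ≈ 0.6672.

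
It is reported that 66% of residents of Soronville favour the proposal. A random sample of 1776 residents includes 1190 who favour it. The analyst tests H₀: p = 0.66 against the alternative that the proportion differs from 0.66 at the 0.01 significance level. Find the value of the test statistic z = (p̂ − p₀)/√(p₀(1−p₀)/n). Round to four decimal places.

p̂ = 1190/1776 = 0.670045.
Under H₀, SE = √(0.66·0.34/1776) = √(0.000126351) = 0.011241.
z = (0.670045 − 0.66)/0.011241 = 0.010045/0.011241 = 0.8936.
Two-sided p-value ≈ 2·Φ(−0.894) = 0.3715. With α = 0.01, fail to reject H₀.

z = 0.8936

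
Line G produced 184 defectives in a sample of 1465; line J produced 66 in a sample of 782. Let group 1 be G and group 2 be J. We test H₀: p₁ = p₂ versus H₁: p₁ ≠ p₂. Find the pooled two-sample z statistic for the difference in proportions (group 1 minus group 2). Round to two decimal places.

p̂₁ = 184/1465 = 0.1256, p̂₂ = 66/782 = 0.0844.
Pooled p̂ = (184+66)/(1465+782) = 250/2247 = 0.1113.
SE = √(0.0988808 × 0.00196137) = 0.0139.
z = (0.1256 − 0.0844)/0.0139 = 0.0412/0.0139 = 2.96.

z = 2.96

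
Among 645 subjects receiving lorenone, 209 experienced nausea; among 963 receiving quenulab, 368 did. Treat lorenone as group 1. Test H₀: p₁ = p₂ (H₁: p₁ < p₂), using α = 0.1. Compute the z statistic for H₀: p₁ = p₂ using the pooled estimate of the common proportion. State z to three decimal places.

z = -2.381

p̂₁ = 209/645 ≈ 0.32403, p̂₂ = 368/963 ≈ 0.38214.
Pooled p̂ = (209+368)/(645+963) = 577/1608 = 0.35883.
SE = √(0.230071 × 0.00258881) = 0.02441.
z = (0.32403 − 0.38214)/0.02441 = -0.05811/0.02441 = -2.381.
p-value = P(Z < -2.381) ≈ 0.0086; since p < α = 0.1, reject H₀.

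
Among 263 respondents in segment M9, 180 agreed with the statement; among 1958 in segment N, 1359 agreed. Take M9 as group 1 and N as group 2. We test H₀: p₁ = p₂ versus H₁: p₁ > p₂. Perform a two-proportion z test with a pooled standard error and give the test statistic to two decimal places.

p̂₁ = 180/263 = 0.6844, p̂₂ = 1359/1958 = 0.6941.
Pooled p̂ = (180+1359)/(263+1958) = 1539/2221 = 0.6929.
SE = √(0.212778 × 0.00431301) = 0.0303.
z = (0.6844 − 0.6941)/0.0303 = -0.0097/0.0303 = -0.32.
p-value = P(Z > -0.319) ≈ 0.6252.

z = -0.32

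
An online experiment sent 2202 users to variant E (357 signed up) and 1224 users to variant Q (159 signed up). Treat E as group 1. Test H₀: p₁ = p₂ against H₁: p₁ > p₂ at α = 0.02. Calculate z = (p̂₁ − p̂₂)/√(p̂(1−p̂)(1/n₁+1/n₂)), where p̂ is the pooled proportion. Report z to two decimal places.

p̂₁ = 357/2202 = 0.16213, p̂₂ = 159/1224 = 0.12990.
Pooled p̂ = (357+159)/(2202+1224) = 516/3426 = 0.15061.
SE = √(p̂(1−p̂)(1/n₁+1/n₂)) = √(0.15061·0.84939·0.00127113) = √(0.000162614) = 0.01275.
z = (0.16213 − 0.12990)/0.01275 = 0.03223/0.01275 = 2.53.
p-value = P(Z > 2.527) ≈ 0.0058, so at α = 0.02 we reject H₀.

z = 2.53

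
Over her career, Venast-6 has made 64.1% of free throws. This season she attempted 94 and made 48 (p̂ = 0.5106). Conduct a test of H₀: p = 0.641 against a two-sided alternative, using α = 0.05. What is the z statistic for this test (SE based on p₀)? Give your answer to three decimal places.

z = -2.635

p̂ = 48/94 = 0.51064.
SE = √(p₀(1−p₀)/n) = √(0.23012/94) = 0.04948.
z = (0.51064 − 0.641)/0.04948 = -0.13036/0.04948 = -2.635.
Two-sided p-value ≈ 2·Φ(−2.635) = 0.0084, so at α = 0.05 we reject H₀.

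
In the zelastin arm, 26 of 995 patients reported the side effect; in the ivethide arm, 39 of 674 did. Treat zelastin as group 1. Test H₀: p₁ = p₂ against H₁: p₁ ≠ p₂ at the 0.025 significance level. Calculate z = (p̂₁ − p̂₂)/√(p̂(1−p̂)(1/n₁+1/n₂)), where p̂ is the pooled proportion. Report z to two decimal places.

p̂₁ = 26/995 = 0.02613, p̂₂ = 39/674 = 0.05786.
Pooled p̂ = (26+39)/(995+674) = 65/1669 = 0.03895.
SE = √(p̂(1−p̂)(1/n₁+1/n₂)) = √(0.03895·0.96105·0.0024887) = √(9.3149e-05) = 0.00965.
z = (0.02613 − 0.05786)/0.00965 = -0.03173/0.00965 = -3.29.
Two-sided p-value ≈ 2·Φ(−3.288) = 0.0010. With α = 0.025, reject H₀.

z = -3.29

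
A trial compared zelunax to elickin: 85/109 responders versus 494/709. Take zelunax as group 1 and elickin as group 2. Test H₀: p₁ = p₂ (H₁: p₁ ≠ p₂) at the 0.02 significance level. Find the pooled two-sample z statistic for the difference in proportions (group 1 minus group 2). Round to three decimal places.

p̂₁ = 85/109 ≈ 0.77982, p̂₂ = 494/709 ≈ 0.69676.
Pooled p̂ = (85+494)/(109+709) = 579/818 = 0.70782.
SE = √(p̂(1−p̂)(1/n₁+1/n₂)) = √(0.70782·0.29218·0.0105847) = √(0.00218902) = 0.04679.
z = (0.77982 − 0.69676)/0.04679 = 0.08306/0.04679 = 1.775.
p-value = 2·P(Z > 1.775) ≈ 0.0758, so at α = 0.02 we fail to reject H₀.

z = 1.775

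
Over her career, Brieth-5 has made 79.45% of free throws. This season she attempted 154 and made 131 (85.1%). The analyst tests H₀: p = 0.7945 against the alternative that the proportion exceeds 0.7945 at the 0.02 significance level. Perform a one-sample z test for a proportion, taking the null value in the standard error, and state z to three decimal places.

p̂ = 131/154 ≈ 0.850649.
Under H₀, SE = √(0.7945·0.2055/154) = √(0.00106019) = 0.032561.
z = (0.850649 − 0.7945)/0.032561 = 0.056149/0.032561 = 1.724.
p-value = P(Z > 1.724) ≈ 0.0423, so at α = 0.02 we fail to reject H₀.

z = 1.724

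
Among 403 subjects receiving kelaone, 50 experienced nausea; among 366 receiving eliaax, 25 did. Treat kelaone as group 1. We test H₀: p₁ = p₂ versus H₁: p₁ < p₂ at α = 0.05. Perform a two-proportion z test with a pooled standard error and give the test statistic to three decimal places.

p̂₁ = 50/403 = 0.12407, p̂₂ = 25/366 = 0.06831.
Pooled p̂ = (50+25)/(403+366) = 75/769 = 0.09753.
SE = √(p̂(1−p̂)(1/n₁+1/n₂)) = √(0.09753·0.90247·0.00521363) = √(0.00045889) = 0.02142.
z = (0.12407 − 0.06831)/0.02142 = 0.05576/0.02142 = 2.603.
p-value = P(Z < 2.603) ≈ 0.9954, so at α = 0.05 we fail to reject H₀.

z = 2.603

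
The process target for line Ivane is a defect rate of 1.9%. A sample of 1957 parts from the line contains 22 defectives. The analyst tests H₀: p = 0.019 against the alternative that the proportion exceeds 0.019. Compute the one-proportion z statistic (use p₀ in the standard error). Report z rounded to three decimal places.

z = -2.514

p̂ = 22/1957 = 0.011242.
Under H₀, SE = √(0.019·0.981/1957) = √(9.52427e-06) = 0.003086.
z = (0.011242 − 0.019)/0.003086 = -0.007758/0.003086 = -2.514.
p-value = P(Z > -2.514) ≈ 0.9940.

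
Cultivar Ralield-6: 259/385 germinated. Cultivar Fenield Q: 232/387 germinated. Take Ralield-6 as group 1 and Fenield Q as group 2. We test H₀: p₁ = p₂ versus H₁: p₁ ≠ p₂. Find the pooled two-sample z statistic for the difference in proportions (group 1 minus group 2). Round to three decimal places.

p̂₁ = 259/385 = 0.67273, p̂₂ = 232/387 = 0.59948.
Pooled p̂ = (259+232)/(385+387) = 491/772 = 0.63601.
SE = √(p̂(1−p̂)(1/n₁+1/n₂)) = √(0.63601·0.36399·0.00518138) = √(0.0011995) = 0.03463.
z = (0.67273 − 0.59948)/0.03463 = 0.07325/0.03463 = 2.115.

z = 2.115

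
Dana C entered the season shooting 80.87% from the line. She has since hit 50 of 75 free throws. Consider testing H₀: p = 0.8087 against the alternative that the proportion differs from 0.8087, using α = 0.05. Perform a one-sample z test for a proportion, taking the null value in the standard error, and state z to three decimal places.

z = -3.127

p̂ = 50/75 ≈ 0.66667.
Under H₀, SE = √(0.8087·0.1913/75) = √(0.00206272) = 0.04542.
z = (0.66667 − 0.8087)/0.04542 = -0.14203/0.04542 = -3.127.
Two-sided p-value ≈ 2·Φ(−3.127) = 0.0018, so at α = 0.05 we reject H₀.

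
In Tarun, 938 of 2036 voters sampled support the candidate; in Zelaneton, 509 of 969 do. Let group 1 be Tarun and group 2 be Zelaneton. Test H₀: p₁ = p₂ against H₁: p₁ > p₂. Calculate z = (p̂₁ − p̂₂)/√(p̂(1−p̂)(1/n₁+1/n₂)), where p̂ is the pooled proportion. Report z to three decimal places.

z = -3.312

p̂₁ = 938/2036 ≈ 0.460707, p̂₂ = 509/969 ≈ 0.525284.
Pooled p̂ = (938+509)/(2036+969) = 1447/3005 = 0.481531.
SE = √(0.249659 × 0.00152315) = 0.019500.
z = (0.460707 − 0.525284)/0.019500 = -0.064577/0.019500 = -3.312.
p-value = P(Z > -3.312) ≈ 0.9995.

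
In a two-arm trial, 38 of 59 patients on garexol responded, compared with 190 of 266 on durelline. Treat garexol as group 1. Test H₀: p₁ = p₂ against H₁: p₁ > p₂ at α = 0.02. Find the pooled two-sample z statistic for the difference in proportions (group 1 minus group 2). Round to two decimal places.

z = -1.07

p̂₁ = 38/59 ≈ 0.6441, p̂₂ = 190/266 ≈ 0.7143.
Pooled p̂ = (38+190)/(59+266) = 228/325 = 0.7015.
SE = √(p̂(1−p̂)(1/n₁+1/n₂)) = √(0.7015·0.2985·0.0207086) = √(0.004336) = 0.0658.
z = (0.6441 − 0.7143)/0.0658 = -0.0702/0.0658 = -1.07.
p-value = P(Z > -1.066) ≈ 0.8569. With α = 0.02, fail to reject H₀.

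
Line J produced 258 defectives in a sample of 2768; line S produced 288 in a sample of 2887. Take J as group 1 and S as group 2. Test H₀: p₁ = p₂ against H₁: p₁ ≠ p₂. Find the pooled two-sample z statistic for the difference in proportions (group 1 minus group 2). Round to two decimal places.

p̂₁ = 258/2768 ≈ 0.09321, p̂₂ = 288/2887 ≈ 0.09976.
Pooled p̂ = (258+288)/(2768+2887) = 546/5655 = 0.09655.
SE = √(0.0872295 × 0.000707652) = 0.00786.
z = (0.09321 − 0.09976)/0.00786 = -0.00655/0.00786 = -0.83.
p-value = 2·P(Z > 0.834) ≈ 0.4045.

z = -0.83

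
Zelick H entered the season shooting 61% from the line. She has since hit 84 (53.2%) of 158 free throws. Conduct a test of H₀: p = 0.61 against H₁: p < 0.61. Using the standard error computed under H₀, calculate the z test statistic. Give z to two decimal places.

p̂ = 84/158 ≈ 0.5316.
Standard error under H₀: √(0.61×0.39/158) = 0.0388.
z = (0.5316 − 0.61)/0.0388 = -0.0784/0.0388 = -2.02.

z = -2.02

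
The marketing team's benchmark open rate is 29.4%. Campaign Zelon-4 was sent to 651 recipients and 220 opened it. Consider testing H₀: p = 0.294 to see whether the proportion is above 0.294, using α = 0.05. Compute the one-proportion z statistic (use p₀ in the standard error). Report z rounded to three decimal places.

z = 2.461

p̂ = 220/651 = 0.337942.
Standard error under H₀: √(0.294×0.706/651) = 0.017856.
z = (0.337942 − 0.294)/0.017856 = 0.043942/0.017856 = 2.461.
p-value = P(Z > 2.461) ≈ 0.0069. With α = 0.05, reject H₀.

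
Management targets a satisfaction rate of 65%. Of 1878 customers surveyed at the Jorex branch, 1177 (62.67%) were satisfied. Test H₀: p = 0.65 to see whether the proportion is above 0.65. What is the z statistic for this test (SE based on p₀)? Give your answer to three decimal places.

z = -2.114

p̂ = 1177/1878 = 0.62673.
SE = √(p₀(1−p₀)/n) = √(0.2275/1878) = 0.01101.
z = (0.62673 − 0.65)/0.01101 = -0.02327/0.01101 = -2.114.
p-value = P(Z > -2.114) ≈ 0.9828.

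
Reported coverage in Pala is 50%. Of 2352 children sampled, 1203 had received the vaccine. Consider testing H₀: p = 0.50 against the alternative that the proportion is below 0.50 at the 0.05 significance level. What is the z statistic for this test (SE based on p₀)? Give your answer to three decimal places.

p̂ = 1203/2352 ≈ 0.51148.
Under H₀, SE = √(0.5·0.5/2352) = √(0.000106293) = 0.01031.
z = (0.51148 − 0.5)/0.01031 = 0.01148/0.01031 = 1.113.
p-value = P(Z < 1.113) ≈ 0.8672. With α = 0.05, fail to reject H₀.

z = 1.113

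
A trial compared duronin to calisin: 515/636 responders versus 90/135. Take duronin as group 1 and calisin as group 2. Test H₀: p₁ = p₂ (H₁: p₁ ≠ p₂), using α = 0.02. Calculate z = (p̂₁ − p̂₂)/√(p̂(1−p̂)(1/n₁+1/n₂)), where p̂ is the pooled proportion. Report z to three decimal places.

p̂₁ = 515/636 ≈ 0.80975, p̂₂ = 90/135 ≈ 0.66667.
Pooled p̂ = (515+90)/(636+135) = 605/771 = 0.78470.
SE = √(0.168949 × 0.00897973) = 0.03895.
z = (0.80975 − 0.66667)/0.03895 = 0.14308/0.03895 = 3.673.
p-value = 2·P(Z > 3.673) ≈ 0.0002; since p < α = 0.02, reject H₀.

z = 3.673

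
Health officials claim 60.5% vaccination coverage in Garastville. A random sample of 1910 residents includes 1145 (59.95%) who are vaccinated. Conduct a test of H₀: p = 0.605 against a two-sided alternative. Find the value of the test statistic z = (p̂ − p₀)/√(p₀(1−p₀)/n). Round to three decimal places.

z = -0.494

p̂ = 1145/1910 ≈ 0.599476.
Standard error under H₀: √(0.605×0.395/1910) = 0.011186.
z = (0.599476 − 0.605)/0.011186 = -0.005524/0.011186 = -0.494.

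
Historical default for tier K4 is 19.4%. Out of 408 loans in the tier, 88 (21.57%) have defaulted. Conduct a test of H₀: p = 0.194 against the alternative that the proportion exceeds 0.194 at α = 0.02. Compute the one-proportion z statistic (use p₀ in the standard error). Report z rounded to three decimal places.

p̂ = 88/408 = 0.21569.
Under H₀, SE = √(0.194·0.806/408) = √(0.000383245) = 0.01958.
z = (0.21569 − 0.194)/0.01958 = 0.02169/0.01958 = 1.108.
p-value = P(Z > 1.108) ≈ 0.1340, so at α = 0.02 we fail to reject H₀.

z = 1.108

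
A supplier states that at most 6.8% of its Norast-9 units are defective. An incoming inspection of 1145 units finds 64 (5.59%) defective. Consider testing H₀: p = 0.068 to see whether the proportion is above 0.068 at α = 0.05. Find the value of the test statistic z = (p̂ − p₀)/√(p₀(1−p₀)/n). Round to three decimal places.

z = -1.627

p̂ = 64/1145 ≈ 0.055895.
Standard error under H₀: √(0.068×0.932/1145) = 0.007440.
z = (0.055895 − 0.068)/0.007440 = -0.012105/0.007440 = -1.627.
p-value = P(Z > -1.627) ≈ 0.9481. With α = 0.05, fail to reject H₀.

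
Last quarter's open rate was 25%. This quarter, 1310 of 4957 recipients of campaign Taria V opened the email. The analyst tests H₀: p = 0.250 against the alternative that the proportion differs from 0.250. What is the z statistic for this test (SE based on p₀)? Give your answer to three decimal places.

z = 2.321

p̂ = 1310/4957 ≈ 0.264273.
SE = √(p₀(1−p₀)/n) = √(0.1875/4957) = 0.006150.
z = (0.264273 − 0.25)/0.006150 = 0.014273/0.006150 = 2.321.
Two-sided p-value ≈ 2·Φ(−2.321) = 0.0203.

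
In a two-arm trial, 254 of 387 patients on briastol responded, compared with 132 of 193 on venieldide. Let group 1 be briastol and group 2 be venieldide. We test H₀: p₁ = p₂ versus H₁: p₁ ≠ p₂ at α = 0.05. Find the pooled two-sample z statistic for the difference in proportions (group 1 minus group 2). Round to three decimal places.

p̂₁ = 254/387 ≈ 0.65633, p̂₂ = 132/193 ≈ 0.68394.
Pooled p̂ = (254+132)/(387+193) = 386/580 = 0.66552.
SE = √(p̂(1−p̂)(1/n₁+1/n₂)) = √(0.66552·0.33448·0.00776533) = √(0.00172859) = 0.04158.
z = (0.65633 − 0.68394)/0.04158 = -0.02761/0.04158 = -0.664.
Two-sided p-value ≈ 2·Φ(−0.664) = 0.5067, so at α = 0.05 we fail to reject H₀.

z = -0.664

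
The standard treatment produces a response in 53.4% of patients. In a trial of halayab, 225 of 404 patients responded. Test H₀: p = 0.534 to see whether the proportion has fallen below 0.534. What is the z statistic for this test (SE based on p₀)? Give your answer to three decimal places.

p̂ = 225/404 = 0.55693.
Under H₀, SE = √(0.534·0.466/404) = √(0.00061595) = 0.02482.
z = (0.55693 − 0.534)/0.02482 = 0.02293/0.02482 = 0.924.
p-value = P(Z < 0.924) ≈ 0.8222.

z = 0.924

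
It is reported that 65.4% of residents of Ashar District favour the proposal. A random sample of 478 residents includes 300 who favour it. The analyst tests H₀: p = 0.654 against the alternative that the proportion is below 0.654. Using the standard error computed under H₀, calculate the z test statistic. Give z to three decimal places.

p̂ = 300/478 = 0.627615.
Standard error under H₀: √(0.654×0.346/478) = 0.021758.
z = (0.627615 − 0.654)/0.021758 = -0.026385/0.021758 = -1.213.

z = -1.213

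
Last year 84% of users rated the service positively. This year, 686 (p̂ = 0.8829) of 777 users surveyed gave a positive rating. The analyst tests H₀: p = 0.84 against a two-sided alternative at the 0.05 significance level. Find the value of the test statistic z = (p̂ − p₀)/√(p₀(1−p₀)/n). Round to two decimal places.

z = 3.26

p̂ = 686/777 = 0.88288.
SE = √(p₀(1−p₀)/n) = √(0.1344/777) = 0.01315.
z = (0.88288 − 0.84)/0.01315 = 0.04288/0.01315 = 3.26.
Two-sided p-value ≈ 2·Φ(−3.261) = 0.0011; since p < α = 0.05, reject H₀.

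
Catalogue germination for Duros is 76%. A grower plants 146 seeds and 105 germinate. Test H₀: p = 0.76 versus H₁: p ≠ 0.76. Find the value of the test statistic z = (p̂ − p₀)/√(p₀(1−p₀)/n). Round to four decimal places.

p̂ = 105/146 ≈ 0.719178.
SE = √(p₀(1−p₀)/n) = √(0.1824/146) = 0.035346.
z = (0.719178 − 0.76)/0.035346 = -0.040822/0.035346 = -1.1549.

z = -1.1549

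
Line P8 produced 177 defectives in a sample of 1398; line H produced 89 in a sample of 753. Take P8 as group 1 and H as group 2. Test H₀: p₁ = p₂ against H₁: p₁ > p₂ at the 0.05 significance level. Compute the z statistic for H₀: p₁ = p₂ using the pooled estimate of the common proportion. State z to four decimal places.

p̂₁ = 177/1398 = 0.126609, p̂₂ = 89/753 = 0.118194.
Pooled p̂ = (177+89)/(1398+753) = 266/2151 = 0.123663.
SE = √(p̂(1−p̂)(1/n₁+1/n₂)) = √(0.123663·0.876337·0.00204333) = √(0.000221437) = 0.014881.
z = (0.126609 − 0.118194)/0.014881 = 0.008415/0.014881 = 0.5655.
p-value = P(Z > 0.566) ≈ 0.2859. With α = 0.05, fail to reject H₀.

z = 0.5655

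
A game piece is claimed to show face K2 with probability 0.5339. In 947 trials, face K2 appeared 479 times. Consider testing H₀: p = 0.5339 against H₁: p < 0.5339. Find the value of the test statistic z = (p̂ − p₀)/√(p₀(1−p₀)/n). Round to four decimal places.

p̂ = 479/947 ≈ 0.505808.
Standard error under H₀: √(0.5339×0.4661/947) = 0.016210.
z = (0.505808 − 0.5339)/0.016210 = -0.028092/0.016210 = -1.7330.
p-value = P(Z < -1.733) ≈ 0.0416.

z = -1.7330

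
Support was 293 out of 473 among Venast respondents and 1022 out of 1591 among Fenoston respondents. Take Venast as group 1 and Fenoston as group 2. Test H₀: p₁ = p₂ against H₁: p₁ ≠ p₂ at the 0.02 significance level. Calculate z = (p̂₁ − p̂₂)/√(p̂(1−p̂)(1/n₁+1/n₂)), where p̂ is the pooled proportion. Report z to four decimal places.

z = -0.9099

p̂₁ = 293/473 = 0.619450, p̂₂ = 1022/1591 = 0.642363.
Pooled p̂ = (293+1022)/(473+1591) = 1315/2064 = 0.637112.
SE = √(0.2312 × 0.0027427) = 0.025182.
z = (0.619450 − 0.642363)/0.025182 = -0.022913/0.025182 = -0.9099.
p-value = 2·P(Z > 0.910) ≈ 0.3629. With α = 0.02, fail to reject H₀.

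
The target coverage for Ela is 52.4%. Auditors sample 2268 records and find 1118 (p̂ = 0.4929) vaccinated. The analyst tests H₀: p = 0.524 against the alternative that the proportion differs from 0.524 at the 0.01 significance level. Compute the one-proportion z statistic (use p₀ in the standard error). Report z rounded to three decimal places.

z = -2.961

p̂ = 1118/2268 = 0.492945.
Under H₀, SE = √(0.524·0.476/2268) = √(0.000109975) = 0.010487.
z = (0.492945 − 0.524)/0.010487 = -0.031055/0.010487 = -2.961.
p-value = 2·P(Z > 2.961) ≈ 0.0031, so at α = 0.01 we reject H₀.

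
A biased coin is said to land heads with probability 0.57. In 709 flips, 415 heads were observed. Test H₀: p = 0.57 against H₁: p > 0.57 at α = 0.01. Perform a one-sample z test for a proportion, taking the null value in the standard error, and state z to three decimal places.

z = 0.825

p̂ = 415/709 ≈ 0.58533.
Under H₀, SE = √(0.57·0.43/709) = √(0.000345698) = 0.01859.
z = (0.58533 − 0.57)/0.01859 = 0.01533/0.01859 = 0.825.
p-value = P(Z > 0.825) ≈ 0.2048. With α = 0.01, fail to reject H₀.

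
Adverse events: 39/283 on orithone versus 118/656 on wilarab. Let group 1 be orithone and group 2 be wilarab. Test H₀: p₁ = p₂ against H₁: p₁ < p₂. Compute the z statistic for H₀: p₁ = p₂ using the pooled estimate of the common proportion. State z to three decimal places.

p̂₁ = 39/283 = 0.13781, p̂₂ = 118/656 = 0.17988.
Pooled p̂ = (39+118)/(283+656) = 157/939 = 0.16720.
SE = √(p̂(1−p̂)(1/n₁+1/n₂)) = √(0.16720·0.83280·0.00505796) = √(0.000704288) = 0.02654.
z = (0.13781 − 0.17988)/0.02654 = -0.04207/0.02654 = -1.585.

z = -1.585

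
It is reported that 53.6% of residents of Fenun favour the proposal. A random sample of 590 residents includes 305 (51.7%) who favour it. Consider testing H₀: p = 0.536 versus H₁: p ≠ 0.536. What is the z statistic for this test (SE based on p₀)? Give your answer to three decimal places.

z = -0.928

p̂ = 305/590 ≈ 0.51695.
Under H₀, SE = √(0.536·0.464/590) = √(0.000421532) = 0.02053.
z = (0.51695 − 0.536)/0.02053 = -0.01905/0.02053 = -0.928.
Two-sided p-value ≈ 2·Φ(−0.928) = 0.3535.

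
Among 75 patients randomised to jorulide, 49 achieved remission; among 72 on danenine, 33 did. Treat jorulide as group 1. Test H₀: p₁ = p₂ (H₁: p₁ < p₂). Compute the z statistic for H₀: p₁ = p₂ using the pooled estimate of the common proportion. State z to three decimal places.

p̂₁ = 49/75 = 0.65333, p̂₂ = 33/72 = 0.45833.
Pooled p̂ = (49+33)/(75+72) = 82/147 = 0.55782.
SE = √(0.246656 × 0.0272222) = 0.08194.
z = (0.65333 − 0.45833)/0.08194 = 0.19500/0.08194 = 2.380.
p-value = P(Z < 2.380) ≈ 0.9913.

z = 2.380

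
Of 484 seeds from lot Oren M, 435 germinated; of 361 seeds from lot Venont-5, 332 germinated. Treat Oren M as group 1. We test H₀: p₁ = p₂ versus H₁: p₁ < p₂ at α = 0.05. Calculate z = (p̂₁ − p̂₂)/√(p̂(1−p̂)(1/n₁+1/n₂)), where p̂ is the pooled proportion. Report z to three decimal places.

z = -1.039

p̂₁ = 435/484 = 0.89876, p̂₂ = 332/361 = 0.91967.
Pooled p̂ = (435+332)/(484+361) = 767/845 = 0.90769.
SE = √(p̂(1−p̂)(1/n₁+1/n₂)) = √(0.90769·0.09231·0.0048362) = √(0.000405211) = 0.02013.
z = (0.89876 − 0.91967)/0.02013 = -0.02091/0.02013 = -1.039.
p-value = P(Z < -1.039) ≈ 0.1495. With α = 0.05, fail to reject H₀.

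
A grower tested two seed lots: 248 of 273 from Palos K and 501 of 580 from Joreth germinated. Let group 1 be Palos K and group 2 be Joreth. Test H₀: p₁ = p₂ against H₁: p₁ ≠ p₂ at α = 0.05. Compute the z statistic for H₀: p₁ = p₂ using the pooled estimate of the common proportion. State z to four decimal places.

z = 1.8585

p̂₁ = 248/273 ≈ 0.908425, p̂₂ = 501/580 ≈ 0.863793.
Pooled p̂ = (248+501)/(273+580) = 749/853 = 0.878077.
SE = √(0.107057 × 0.00538714) = 0.024015.
z = (0.908425 − 0.863793)/0.024015 = 0.044632/0.024015 = 1.8585.
p-value = 2·P(Z > 1.858) ≈ 0.0631. With α = 0.05, fail to reject H₀.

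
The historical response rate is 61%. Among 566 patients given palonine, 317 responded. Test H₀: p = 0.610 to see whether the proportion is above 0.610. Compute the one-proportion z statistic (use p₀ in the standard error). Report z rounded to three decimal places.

p̂ = 317/566 = 0.560071.
Standard error under H₀: √(0.61×0.39/566) = 0.020502.
z = (0.560071 − 0.61)/0.020502 = -0.049929/0.020502 = -2.435.
p-value = P(Z > -2.435) ≈ 0.9926.

z = -2.435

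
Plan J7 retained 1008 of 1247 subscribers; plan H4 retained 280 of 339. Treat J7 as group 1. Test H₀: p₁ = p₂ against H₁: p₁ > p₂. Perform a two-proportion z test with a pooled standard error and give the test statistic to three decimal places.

p̂₁ = 1008/1247 = 0.80834, p̂₂ = 280/339 = 0.82596.
Pooled p̂ = (1008+280)/(1247+339) = 1288/1586 = 0.81211.
SE = √(0.15259 × 0.00375178) = 0.02393.
z = (0.80834 − 0.82596)/0.02393 = -0.01762/0.02393 = -0.736.

z = -0.736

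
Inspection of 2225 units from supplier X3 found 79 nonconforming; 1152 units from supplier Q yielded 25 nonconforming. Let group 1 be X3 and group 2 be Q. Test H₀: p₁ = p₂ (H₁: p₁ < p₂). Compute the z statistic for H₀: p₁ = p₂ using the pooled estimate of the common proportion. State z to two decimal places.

z = 2.20

p̂₁ = 79/2225 ≈ 0.03551, p̂₂ = 25/1152 ≈ 0.02170.
Pooled p̂ = (79+25)/(2225+1152) = 104/3377 = 0.03080.
SE = √(0.0298481 × 0.00131749) = 0.00627.
z = (0.03551 − 0.02170)/0.00627 = 0.01381/0.00627 = 2.20.
p-value = P(Z < 2.201) ≈ 0.9861.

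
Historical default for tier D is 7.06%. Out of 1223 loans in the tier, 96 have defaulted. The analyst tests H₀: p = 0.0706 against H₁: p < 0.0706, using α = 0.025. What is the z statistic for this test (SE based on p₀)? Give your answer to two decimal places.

p̂ = 96/1223 ≈ 0.0785.
Under H₀, SE = √(0.0706·0.9294/1223) = √(5.36514e-05) = 0.0073.
z = (0.0785 − 0.0706)/0.0073 = 0.0079/0.0073 = 1.08.
p-value = P(Z < 1.078) ≈ 0.8595. With α = 0.025, fail to reject H₀.

z = 1.08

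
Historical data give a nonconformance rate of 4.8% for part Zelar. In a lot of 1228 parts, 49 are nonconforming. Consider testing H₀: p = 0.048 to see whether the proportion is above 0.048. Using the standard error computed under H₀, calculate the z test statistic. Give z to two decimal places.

z = -1.33

p̂ = 49/1228 ≈ 0.0399.
SE = √(p₀(1−p₀)/n) = √(0.045696/1228) = 0.0061.
z = (0.0399 − 0.048)/0.0061 = -0.0081/0.0061 = -1.33.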